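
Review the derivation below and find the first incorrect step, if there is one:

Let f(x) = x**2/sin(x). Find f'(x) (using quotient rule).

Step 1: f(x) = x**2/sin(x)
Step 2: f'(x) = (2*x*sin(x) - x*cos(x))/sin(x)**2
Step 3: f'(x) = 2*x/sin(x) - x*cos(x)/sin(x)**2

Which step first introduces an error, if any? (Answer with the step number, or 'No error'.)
Step 2

Step 2 is incorrect due to a wrong exponent.
The step shows: (2*x*sin(x) - x*cos(x))/sin(x)**2
The correct value should be: (-x**2*cos(x) + 2*x*sin(x))/sin(x)**2

Explanation: The exponent 2 on x was incorrectly written as 1: the term (-x**2*cos(x) + 2*x*sin(x))/sin(x)**2 was incorrectly written as (2*x*sin(x) - x*cos(x))/sin(x)**2
The later steps are derived from this incorrect expression, so the error originates in Step 2.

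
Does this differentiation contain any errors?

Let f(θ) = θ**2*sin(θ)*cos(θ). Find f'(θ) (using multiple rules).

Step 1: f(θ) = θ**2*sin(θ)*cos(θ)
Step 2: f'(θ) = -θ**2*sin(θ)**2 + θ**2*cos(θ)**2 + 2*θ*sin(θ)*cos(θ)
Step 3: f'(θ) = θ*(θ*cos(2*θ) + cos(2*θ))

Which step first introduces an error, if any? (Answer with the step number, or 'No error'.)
Step 3

Step 3 is incorrect due to a wrong trig function.
The step shows: θ*(θ*cos(2*θ) + cos(2*θ))
The correct value should be: θ*(θ*cos(2*θ) + sin(2*θ))

Explanation: sin(2*θ) was incorrectly written as cos(2*θ): the term θ*(θ*cos(2*θ) + sin(2*θ)) was incorrectly written as θ*(θ*cos(2*θ) + cos(2*θ))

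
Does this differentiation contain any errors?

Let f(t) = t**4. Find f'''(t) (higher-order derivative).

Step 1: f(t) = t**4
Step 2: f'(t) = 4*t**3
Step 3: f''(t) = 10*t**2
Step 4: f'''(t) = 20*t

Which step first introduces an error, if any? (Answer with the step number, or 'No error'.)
Step 3

Step 3 is incorrect due to a wrong coefficient.
The step shows: 10*t**2
The correct value should be: 12*t**2

Explanation: The coefficient 12 was incorrectly written as 10: the term 12*t**2 was incorrectly written as 10*t**2
The later steps are derived from this incorrect expression, so the error originates in Step 3.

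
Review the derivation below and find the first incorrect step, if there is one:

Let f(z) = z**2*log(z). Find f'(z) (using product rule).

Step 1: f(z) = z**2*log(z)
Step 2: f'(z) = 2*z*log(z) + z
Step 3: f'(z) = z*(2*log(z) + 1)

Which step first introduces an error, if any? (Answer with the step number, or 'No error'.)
No error

All steps in this derivation are correct.
The final answer f'(z) = z*(2*log(z) + 1) is valid.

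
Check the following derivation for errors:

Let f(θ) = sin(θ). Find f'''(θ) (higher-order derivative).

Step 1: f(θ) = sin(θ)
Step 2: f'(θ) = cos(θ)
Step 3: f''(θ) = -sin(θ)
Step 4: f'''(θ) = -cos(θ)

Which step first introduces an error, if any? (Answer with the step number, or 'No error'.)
No error

All steps in this derivation are correct.
The final answer f'''(θ) = -cos(θ) is valid.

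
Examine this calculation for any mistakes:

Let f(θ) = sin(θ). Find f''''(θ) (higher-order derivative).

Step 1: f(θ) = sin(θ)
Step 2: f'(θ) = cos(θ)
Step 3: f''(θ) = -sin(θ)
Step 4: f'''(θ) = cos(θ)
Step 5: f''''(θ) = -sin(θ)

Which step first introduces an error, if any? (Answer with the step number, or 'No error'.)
Step 4

Step 4 is incorrect due to a sign flip.
The step shows: cos(θ)
The correct value should be: -cos(θ)

Explanation: The sign of the whole expression was flipped: the term -cos(θ) was incorrectly written as cos(θ)
The later steps are derived from this incorrect expression, so the error originates in Step 4.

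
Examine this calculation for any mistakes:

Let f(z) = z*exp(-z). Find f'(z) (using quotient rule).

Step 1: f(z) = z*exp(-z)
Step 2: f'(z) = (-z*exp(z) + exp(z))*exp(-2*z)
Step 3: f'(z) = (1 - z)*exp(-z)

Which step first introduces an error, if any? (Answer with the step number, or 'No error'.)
No error

All steps in this derivation are correct.
The final answer f'(z) = (1 - z)*exp(-z) is valid.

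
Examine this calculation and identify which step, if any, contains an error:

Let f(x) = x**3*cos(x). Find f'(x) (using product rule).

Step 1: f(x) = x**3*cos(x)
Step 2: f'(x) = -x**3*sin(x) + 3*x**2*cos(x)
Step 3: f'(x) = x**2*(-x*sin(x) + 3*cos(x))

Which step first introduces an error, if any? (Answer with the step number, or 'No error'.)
No error

All steps in this derivation are correct.
The final answer f'(x) = x**2*(-x*sin(x) + 3*cos(x)) is valid.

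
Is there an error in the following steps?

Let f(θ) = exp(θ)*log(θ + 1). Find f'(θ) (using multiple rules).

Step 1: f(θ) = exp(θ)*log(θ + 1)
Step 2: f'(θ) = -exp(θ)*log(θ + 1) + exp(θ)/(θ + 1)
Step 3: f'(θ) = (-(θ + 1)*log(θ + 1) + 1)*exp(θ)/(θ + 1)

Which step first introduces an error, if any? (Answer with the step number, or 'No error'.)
Step 2

Step 2 is incorrect due to a sign flip.
The step shows: -exp(θ)*log(θ + 1) + exp(θ)/(θ + 1)
The correct value should be: exp(θ)*log(θ + 1) + exp(θ)/(θ + 1)

Explanation: The sign of one term was flipped: the term exp(θ)*log(θ + 1) was incorrectly written as -exp(θ)*log(θ + 1)
The later steps are derived from this incorrect expression, so the error originates in Step 2.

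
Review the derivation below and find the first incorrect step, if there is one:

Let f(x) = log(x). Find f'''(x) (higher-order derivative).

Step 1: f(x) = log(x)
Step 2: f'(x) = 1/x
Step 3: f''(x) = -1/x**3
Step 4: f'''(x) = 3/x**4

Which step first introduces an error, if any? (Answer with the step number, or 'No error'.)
Step 3

Step 3 is incorrect due to a wrong exponent.
The step shows: -1/x**3
The correct value should be: -1/x**2

Explanation: The exponent -2 on x was incorrectly written as -3: the term -1/x**2 was incorrectly written as -1/x**3
The later steps are derived from this incorrect expression, so the error originates in Step 3.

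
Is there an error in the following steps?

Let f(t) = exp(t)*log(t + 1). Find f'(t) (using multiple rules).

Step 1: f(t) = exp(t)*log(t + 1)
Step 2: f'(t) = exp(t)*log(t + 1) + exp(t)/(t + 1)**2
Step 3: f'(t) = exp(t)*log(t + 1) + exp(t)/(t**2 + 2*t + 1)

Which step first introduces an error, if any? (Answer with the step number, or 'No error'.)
Step 2

Step 2 is incorrect due to a wrong exponent.
The step shows: exp(t)*log(t + 1) + exp(t)/(t + 1)**2
The correct value should be: exp(t)*log(t + 1) + exp(t)/(t + 1)

Explanation: The exponent -1 on t + 1 was incorrectly written as -2: the term exp(t)/(t + 1) was incorrectly written as exp(t)/(t + 1)**2
The later steps are derived from this incorrect expression, so the error originates in Step 2.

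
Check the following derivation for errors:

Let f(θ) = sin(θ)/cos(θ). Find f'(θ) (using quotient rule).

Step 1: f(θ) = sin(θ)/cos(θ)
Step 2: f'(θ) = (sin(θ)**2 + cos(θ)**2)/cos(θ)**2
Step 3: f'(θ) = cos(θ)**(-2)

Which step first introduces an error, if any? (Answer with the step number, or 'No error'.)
No error

All steps in this derivation are correct.
The final answer f'(θ) = cos(θ)**(-2) is valid.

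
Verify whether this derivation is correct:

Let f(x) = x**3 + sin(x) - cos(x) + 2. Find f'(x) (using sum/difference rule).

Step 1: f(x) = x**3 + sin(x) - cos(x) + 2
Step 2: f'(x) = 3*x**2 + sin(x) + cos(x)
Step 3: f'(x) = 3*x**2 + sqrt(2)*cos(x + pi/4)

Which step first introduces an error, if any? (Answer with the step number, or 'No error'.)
Step 3

Step 3 is incorrect due to a wrong trig function.
The step shows: 3*x**2 + sqrt(2)*cos(x + pi/4)
The correct value should be: 3*x**2 + sqrt(2)*sin(x + pi/4)

Explanation: sin(x + pi/4) was incorrectly written as cos(x + pi/4): the term sqrt(2)*sin(x + pi/4) was incorrectly written as sqrt(2)*cos(x + pi/4)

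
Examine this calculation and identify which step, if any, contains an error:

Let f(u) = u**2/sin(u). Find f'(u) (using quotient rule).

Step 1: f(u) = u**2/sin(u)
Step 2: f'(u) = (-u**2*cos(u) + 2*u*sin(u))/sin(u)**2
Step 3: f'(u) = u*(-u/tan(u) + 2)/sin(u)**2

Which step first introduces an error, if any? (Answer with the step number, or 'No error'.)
Step 3

Step 3 is incorrect due to a wrong exponent.
The step shows: u*(-u/tan(u) + 2)/sin(u)**2
The correct value should be: u*(-u/tan(u) + 2)/sin(u)

Explanation: The exponent -1 on sin(u) was incorrectly written as -2: the term u*(-u/tan(u) + 2)/sin(u) was incorrectly written as u*(-u/tan(u) + 2)/sin(u)**2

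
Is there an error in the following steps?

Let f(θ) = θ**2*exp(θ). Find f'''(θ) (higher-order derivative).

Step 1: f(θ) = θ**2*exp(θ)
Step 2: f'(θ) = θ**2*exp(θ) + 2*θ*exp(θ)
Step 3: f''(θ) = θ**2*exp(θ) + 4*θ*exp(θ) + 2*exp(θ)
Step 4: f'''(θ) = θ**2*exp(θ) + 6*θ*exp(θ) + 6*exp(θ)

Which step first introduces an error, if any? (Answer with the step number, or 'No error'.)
No error

All steps in this derivation are correct.
The final answer f'''(θ) = θ**2*exp(θ) + 6*θ*exp(θ) + 6*exp(θ) is valid.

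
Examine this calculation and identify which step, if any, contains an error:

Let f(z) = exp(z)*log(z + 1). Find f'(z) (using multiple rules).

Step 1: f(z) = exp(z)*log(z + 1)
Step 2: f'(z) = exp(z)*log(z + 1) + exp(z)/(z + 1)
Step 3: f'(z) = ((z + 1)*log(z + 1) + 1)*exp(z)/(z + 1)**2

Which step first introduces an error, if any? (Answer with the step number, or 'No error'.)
Step 3

Step 3 is incorrect due to a wrong exponent.
The step shows: ((z + 1)*log(z + 1) + 1)*exp(z)/(z + 1)**2
The correct value should be: ((z + 1)*log(z + 1) + 1)*exp(z)/(z + 1)

Explanation: The exponent -1 on z + 1 was incorrectly written as -2: the term ((z + 1)*log(z + 1) + 1)*exp(z)/(z + 1) was incorrectly written as ((z + 1)*log(z + 1) + 1)*exp(z)/(z + 1)**2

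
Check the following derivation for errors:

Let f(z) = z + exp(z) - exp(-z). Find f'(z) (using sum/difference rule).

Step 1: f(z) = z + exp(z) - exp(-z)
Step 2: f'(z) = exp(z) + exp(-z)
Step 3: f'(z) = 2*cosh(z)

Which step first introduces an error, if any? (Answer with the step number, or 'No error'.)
Step 2

Step 2 is incorrect due to a dropped term.
The step shows: exp(z) + exp(-z)
The correct value should be: exp(z) + 1 + exp(-z)

Explanation: A term was dropped: the term 1 was incorrectly omitted
The later steps are derived from this incorrect expression, so the error originates in Step 2.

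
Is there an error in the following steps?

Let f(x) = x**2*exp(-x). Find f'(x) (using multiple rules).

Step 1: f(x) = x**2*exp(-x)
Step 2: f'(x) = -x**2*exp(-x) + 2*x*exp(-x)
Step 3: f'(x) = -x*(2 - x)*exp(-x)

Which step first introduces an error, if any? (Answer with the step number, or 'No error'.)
Step 3

Step 3 is incorrect due to a sign flip.
The step shows: -x*(2 - x)*exp(-x)
The correct value should be: x*(2 - x)*exp(-x)

Explanation: The sign of the whole expression was flipped: the term x*(2 - x)*exp(-x) was incorrectly written as -x*(2 - x)*exp(-x)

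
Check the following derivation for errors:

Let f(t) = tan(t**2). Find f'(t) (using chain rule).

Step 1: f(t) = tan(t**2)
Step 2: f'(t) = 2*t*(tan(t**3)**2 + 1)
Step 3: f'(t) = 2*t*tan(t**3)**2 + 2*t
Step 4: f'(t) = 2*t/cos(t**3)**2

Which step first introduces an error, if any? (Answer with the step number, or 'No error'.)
Step 2

Step 2 is incorrect due to a wrong exponent.
The step shows: 2*t*(tan(t**3)**2 + 1)
The correct value should be: 2*t*(tan(t**2)**2 + 1)

Explanation: The exponent 2 on t was incorrectly written as 3: the term 2*t*(tan(t**2)**2 + 1) was incorrectly written as 2*t*(tan(t**3)**2 + 1)
The later steps are derived from this incorrect expression, so the error originates in Step 2.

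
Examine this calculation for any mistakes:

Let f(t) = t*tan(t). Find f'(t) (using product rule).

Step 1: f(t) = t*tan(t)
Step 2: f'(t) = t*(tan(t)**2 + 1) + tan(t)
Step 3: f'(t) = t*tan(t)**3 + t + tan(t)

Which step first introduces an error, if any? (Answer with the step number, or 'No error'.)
Step 3

Step 3 is incorrect due to a wrong exponent.
The step shows: t*tan(t)**3 + t + tan(t)
The correct value should be: t*tan(t)**2 + t + tan(t)

Explanation: The exponent 2 on tan(t) was incorrectly written as 3: the term t*tan(t)**2 was incorrectly written as t*tan(t)**3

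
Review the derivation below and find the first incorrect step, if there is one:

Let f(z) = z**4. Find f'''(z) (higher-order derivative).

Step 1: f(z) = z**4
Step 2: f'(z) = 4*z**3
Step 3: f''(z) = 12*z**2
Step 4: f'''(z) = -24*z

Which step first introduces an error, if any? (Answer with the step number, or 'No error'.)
Step 4

Step 4 is incorrect due to a sign flip.
The step shows: -24*z
The correct value should be: 24*z

Explanation: The sign of the whole expression was flipped: the term 24*z was incorrectly written as -24*z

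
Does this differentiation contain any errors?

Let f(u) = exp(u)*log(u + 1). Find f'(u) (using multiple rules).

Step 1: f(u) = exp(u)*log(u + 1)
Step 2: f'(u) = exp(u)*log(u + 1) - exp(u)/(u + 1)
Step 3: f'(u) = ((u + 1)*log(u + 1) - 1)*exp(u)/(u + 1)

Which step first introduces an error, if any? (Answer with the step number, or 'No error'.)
Step 2

Step 2 is incorrect due to a sign flip.
The step shows: exp(u)*log(u + 1) - exp(u)/(u + 1)
The correct value should be: exp(u)*log(u + 1) + exp(u)/(u + 1)

Explanation: The sign of one term was flipped: the term exp(u)/(u + 1) was incorrectly written as -exp(u)/(u + 1)
The later steps are derived from this incorrect expression, so the error originates in Step 2.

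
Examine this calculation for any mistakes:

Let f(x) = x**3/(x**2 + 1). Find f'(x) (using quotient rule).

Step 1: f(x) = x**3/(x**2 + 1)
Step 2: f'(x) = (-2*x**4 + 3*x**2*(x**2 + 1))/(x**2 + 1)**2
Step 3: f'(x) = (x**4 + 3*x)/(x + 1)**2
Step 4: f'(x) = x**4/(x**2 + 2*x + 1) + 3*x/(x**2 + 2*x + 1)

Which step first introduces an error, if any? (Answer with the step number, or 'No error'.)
Step 3

Step 3 is incorrect due to a wrong exponent.
The step shows: (x**4 + 3*x)/(x + 1)**2
The correct value should be: (x**4 + 3*x**2)/(x**2 + 1)**2

Explanation: The exponent 2 on x was incorrectly written as 1: the term (x**4 + 3*x**2)/(x**2 + 1)**2 was incorrectly written as (x**4 + 3*x)/(x + 1)**2
The later steps are derived from this incorrect expression, so the error originates in Step 3.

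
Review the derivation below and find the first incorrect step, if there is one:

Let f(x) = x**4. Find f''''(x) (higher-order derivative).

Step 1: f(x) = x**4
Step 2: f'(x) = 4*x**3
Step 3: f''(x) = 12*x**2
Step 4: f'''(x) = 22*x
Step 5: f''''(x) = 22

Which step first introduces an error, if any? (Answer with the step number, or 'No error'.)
Step 4

Step 4 is incorrect due to a wrong coefficient.
The step shows: 22*x
The correct value should be: 24*x

Explanation: The coefficient 24 was incorrectly written as 22: the term 24*x was incorrectly written as 22*x
The later steps are derived from this incorrect expression, so the error originates in Step 4.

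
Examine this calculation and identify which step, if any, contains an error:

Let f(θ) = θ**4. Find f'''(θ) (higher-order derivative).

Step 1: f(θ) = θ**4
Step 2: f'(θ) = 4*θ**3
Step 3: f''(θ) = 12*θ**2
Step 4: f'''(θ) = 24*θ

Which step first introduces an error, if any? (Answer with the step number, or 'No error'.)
No error

All steps in this derivation are correct.
The final answer f'''(θ) = 24*θ is valid.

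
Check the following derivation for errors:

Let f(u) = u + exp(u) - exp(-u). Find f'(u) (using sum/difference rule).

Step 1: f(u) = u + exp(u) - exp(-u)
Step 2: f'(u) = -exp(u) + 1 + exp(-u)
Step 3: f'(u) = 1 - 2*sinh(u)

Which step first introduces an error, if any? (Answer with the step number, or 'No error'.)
Step 2

Step 2 is incorrect due to a sign flip.
The step shows: -exp(u) + 1 + exp(-u)
The correct value should be: exp(u) + 1 + exp(-u)

Explanation: The sign of one term was flipped: the term exp(u) was incorrectly written as -exp(u)
The later steps are derived from this incorrect expression, so the error originates in Step 2.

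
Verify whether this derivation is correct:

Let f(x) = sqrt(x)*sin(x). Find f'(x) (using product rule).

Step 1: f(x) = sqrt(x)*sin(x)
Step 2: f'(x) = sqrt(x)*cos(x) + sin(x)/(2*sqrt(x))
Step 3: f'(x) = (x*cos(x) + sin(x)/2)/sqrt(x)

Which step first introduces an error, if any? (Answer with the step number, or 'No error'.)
No error

All steps in this derivation are correct.
The final answer f'(x) = (x*cos(x) + sin(x)/2)/sqrt(x) is valid.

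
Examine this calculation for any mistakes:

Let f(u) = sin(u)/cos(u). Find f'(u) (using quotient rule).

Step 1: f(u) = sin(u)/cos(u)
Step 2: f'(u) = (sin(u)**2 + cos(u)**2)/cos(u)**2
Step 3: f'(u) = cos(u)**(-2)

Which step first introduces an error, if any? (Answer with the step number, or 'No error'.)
No error

All steps in this derivation are correct.
The final answer f'(u) = cos(u)**(-2) is valid.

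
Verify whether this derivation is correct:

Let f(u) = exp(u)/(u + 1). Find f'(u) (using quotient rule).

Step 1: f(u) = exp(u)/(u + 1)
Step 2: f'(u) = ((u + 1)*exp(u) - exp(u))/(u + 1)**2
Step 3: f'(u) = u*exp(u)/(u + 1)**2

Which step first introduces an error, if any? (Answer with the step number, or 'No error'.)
No error

All steps in this derivation are correct.
The final answer f'(u) = u*exp(u)/(u + 1)**2 is valid.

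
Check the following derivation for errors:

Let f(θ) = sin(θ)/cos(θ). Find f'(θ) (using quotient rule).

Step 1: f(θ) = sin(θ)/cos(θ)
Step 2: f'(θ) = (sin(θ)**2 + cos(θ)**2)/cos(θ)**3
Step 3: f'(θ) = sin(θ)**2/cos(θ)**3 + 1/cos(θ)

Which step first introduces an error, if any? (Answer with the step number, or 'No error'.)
Step 2

Step 2 is incorrect due to a wrong exponent.
The step shows: (sin(θ)**2 + cos(θ)**2)/cos(θ)**3
The correct value should be: (sin(θ)**2 + cos(θ)**2)/cos(θ)**2

Explanation: The exponent -2 on cos(θ) was incorrectly written as -3: the term (sin(θ)**2 + cos(θ)**2)/cos(θ)**2 was incorrectly written as (sin(θ)**2 + cos(θ)**2)/cos(θ)**3
The later steps are derived from this incorrect expression, so the error originates in Step 2.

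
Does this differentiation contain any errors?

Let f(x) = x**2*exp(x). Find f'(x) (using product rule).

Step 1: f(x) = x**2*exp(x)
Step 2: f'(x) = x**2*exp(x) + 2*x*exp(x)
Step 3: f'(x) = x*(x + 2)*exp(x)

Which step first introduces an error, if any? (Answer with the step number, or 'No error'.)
No error

All steps in this derivation are correct.
The final answer f'(x) = x*(x + 2)*exp(x) is valid.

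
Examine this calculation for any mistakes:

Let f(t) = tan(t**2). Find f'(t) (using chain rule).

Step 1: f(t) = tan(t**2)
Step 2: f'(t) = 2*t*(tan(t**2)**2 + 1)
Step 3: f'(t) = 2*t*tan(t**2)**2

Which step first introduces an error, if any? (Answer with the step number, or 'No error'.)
Step 3

Step 3 is incorrect due to a dropped term.
The step shows: 2*t*tan(t**2)**2
The correct value should be: 2*t*tan(t**2)**2 + 2*t

Explanation: A term was dropped: the term 2*t was incorrectly omitted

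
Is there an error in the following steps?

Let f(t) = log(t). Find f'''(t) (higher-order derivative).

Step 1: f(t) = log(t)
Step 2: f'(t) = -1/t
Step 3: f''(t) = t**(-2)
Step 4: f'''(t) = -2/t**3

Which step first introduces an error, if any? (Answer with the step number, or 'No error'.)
Step 2

Step 2 is incorrect due to a sign flip.
The step shows: -1/t
The correct value should be: 1/t

Explanation: The sign of the whole expression was flipped: the term 1/t was incorrectly written as -1/t
The later steps are derived from this incorrect expression, so the error originates in Step 2.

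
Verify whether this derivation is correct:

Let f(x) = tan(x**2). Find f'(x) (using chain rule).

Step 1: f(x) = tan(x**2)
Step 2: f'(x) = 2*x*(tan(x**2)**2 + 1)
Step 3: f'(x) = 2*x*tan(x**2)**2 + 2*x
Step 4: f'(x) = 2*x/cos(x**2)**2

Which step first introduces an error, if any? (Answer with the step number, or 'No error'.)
No error

All steps in this derivation are correct.
The final answer f'(x) = 2*x/cos(x**2)**2 is valid.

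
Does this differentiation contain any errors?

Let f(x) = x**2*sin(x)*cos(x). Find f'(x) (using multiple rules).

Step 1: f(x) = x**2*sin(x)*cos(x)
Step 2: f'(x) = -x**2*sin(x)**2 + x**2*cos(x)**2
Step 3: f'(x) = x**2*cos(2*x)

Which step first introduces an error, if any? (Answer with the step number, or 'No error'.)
Step 2

Step 2 is incorrect due to a dropped term.
The step shows: -x**2*sin(x)**2 + x**2*cos(x)**2
The correct value should be: -x**2*sin(x)**2 + x**2*cos(x)**2 + 2*x*sin(x)*cos(x)

Explanation: A term was dropped: the term 2*x*sin(x)*cos(x) was incorrectly omitted
The later steps are derived from this incorrect expression, so the error originates in Step 2.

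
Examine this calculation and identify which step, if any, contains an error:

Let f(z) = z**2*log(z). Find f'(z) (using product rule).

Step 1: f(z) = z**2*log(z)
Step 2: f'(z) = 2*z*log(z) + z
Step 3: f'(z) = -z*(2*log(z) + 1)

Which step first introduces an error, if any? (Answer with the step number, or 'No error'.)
Step 3

Step 3 is incorrect due to a sign flip.
The step shows: -z*(2*log(z) + 1)
The correct value should be: z*(2*log(z) + 1)

Explanation: The sign of the whole expression was flipped: the term z*(2*log(z) + 1) was incorrectly written as -z*(2*log(z) + 1)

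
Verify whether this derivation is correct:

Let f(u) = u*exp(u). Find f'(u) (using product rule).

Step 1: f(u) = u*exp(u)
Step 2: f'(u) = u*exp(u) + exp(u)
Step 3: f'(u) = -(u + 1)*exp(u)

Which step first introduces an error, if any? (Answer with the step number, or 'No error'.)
Step 3

Step 3 is incorrect due to a sign flip.
The step shows: -(u + 1)*exp(u)
The correct value should be: (u + 1)*exp(u)

Explanation: The sign of the whole expression was flipped: the term (u + 1)*exp(u) was incorrectly written as -(u + 1)*exp(u)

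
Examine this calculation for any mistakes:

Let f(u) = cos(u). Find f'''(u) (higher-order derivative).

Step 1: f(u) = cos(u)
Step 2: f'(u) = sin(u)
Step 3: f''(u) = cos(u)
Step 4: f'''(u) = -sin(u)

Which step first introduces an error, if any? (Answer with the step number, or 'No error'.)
Step 2

Step 2 is incorrect due to a sign flip.
The step shows: sin(u)
The correct value should be: -sin(u)

Explanation: The sign of the whole expression was flipped: the term -sin(u) was incorrectly written as sin(u)
The later steps are derived from this incorrect expression, so the error originates in Step 2.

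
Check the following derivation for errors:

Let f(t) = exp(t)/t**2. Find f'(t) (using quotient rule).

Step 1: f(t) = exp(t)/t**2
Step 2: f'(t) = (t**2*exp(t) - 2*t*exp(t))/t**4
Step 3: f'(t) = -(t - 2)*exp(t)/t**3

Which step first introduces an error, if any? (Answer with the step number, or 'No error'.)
Step 3

Step 3 is incorrect due to a sign flip.
The step shows: -(t - 2)*exp(t)/t**3
The correct value should be: (t - 2)*exp(t)/t**3

Explanation: The sign of the whole expression was flipped: the term (t - 2)*exp(t)/t**3 was incorrectly written as -(t - 2)*exp(t)/t**3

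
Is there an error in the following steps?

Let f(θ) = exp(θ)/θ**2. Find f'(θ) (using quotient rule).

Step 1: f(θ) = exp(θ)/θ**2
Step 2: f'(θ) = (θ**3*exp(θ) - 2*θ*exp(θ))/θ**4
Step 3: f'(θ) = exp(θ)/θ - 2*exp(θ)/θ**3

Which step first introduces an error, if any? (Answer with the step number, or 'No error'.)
Step 2

Step 2 is incorrect due to a wrong exponent.
The step shows: (θ**3*exp(θ) - 2*θ*exp(θ))/θ**4
The correct value should be: (θ**2*exp(θ) - 2*θ*exp(θ))/θ**4

Explanation: The exponent 2 on θ was incorrectly written as 3: the term (θ**2*exp(θ) - 2*θ*exp(θ))/θ**4 was incorrectly written as (θ**3*exp(θ) - 2*θ*exp(θ))/θ**4
The later steps are derived from this incorrect expression, so the error originates in Step 2.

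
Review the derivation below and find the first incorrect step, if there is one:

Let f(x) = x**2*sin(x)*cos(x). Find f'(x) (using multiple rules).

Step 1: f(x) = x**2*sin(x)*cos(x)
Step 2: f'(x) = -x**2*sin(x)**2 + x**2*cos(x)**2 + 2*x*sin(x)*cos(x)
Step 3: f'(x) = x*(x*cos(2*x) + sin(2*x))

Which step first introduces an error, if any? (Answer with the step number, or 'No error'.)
No error

All steps in this derivation are correct.
The final answer f'(x) = x*(x*cos(2*x) + sin(2*x)) is valid.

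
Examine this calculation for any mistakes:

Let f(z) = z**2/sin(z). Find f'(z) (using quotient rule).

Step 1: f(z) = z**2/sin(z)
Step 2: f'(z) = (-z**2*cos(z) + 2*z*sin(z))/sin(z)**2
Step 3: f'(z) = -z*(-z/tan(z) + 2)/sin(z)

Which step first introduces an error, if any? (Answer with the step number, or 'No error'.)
Step 3

Step 3 is incorrect due to a sign flip.
The step shows: -z*(-z/tan(z) + 2)/sin(z)
The correct value should be: z*(-z/tan(z) + 2)/sin(z)

Explanation: The sign of the whole expression was flipped: the term z*(-z/tan(z) + 2)/sin(z) was incorrectly written as -z*(-z/tan(z) + 2)/sin(z)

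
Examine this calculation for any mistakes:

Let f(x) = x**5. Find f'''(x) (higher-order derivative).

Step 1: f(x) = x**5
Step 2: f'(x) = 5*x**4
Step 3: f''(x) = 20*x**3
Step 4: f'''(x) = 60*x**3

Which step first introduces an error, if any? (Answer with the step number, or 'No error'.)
Step 4

Step 4 is incorrect due to a wrong exponent.
The step shows: 60*x**3
The correct value should be: 60*x**2

Explanation: The exponent 2 on x was incorrectly written as 3: the term 60*x**2 was incorrectly written as 60*x**3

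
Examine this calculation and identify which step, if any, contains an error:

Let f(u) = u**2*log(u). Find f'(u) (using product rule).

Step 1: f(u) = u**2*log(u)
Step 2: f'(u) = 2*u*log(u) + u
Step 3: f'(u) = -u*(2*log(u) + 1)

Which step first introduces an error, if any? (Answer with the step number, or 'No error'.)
Step 3

Step 3 is incorrect due to a sign flip.
The step shows: -u*(2*log(u) + 1)
The correct value should be: u*(2*log(u) + 1)

Explanation: The sign of the whole expression was flipped: the term u*(2*log(u) + 1) was incorrectly written as -u*(2*log(u) + 1)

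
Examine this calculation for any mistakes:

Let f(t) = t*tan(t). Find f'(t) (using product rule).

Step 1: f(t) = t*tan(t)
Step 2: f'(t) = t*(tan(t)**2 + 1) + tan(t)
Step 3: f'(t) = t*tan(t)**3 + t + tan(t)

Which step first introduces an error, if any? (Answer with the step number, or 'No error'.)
Step 3

Step 3 is incorrect due to a wrong exponent.
The step shows: t*tan(t)**3 + t + tan(t)
The correct value should be: t*tan(t)**2 + t + tan(t)

Explanation: The exponent 2 on tan(t) was incorrectly written as 3: the term t*tan(t)**2 was incorrectly written as t*tan(t)**3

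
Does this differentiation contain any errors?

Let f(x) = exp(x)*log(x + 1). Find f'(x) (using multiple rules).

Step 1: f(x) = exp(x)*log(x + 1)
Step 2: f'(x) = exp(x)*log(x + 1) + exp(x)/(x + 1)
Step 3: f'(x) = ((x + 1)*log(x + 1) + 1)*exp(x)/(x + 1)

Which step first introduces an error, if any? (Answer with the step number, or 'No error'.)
No error

All steps in this derivation are correct.
The final answer f'(x) = ((x + 1)*log(x + 1) + 1)*exp(x)/(x + 1) is valid.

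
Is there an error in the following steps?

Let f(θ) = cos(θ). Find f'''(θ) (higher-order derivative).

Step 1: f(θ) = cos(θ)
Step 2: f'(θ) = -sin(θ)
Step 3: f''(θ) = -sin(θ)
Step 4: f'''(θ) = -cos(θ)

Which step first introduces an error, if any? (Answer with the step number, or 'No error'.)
Step 3

Step 3 is incorrect due to a wrong trig function.
The step shows: -sin(θ)
The correct value should be: -cos(θ)

Explanation: cos(θ) was incorrectly written as sin(θ): the term -cos(θ) was incorrectly written as -sin(θ)
The later steps are derived from this incorrect expression, so the error originates in Step 3.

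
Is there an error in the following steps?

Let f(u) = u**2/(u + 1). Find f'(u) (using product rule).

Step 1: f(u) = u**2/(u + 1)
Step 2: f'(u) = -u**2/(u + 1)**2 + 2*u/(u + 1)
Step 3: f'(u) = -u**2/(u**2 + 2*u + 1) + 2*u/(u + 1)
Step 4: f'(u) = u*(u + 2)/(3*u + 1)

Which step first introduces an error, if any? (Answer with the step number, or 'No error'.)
Step 4

Step 4 is incorrect due to a wrong exponent.
The step shows: u*(u + 2)/(3*u + 1)
The correct value should be: u*(u + 2)/(u**2 + 2*u + 1)

Explanation: The exponent 2 on u was incorrectly written as 1: the term u*(u + 2)/(u**2 + 2*u + 1) was incorrectly written as u*(u + 2)/(3*u + 1)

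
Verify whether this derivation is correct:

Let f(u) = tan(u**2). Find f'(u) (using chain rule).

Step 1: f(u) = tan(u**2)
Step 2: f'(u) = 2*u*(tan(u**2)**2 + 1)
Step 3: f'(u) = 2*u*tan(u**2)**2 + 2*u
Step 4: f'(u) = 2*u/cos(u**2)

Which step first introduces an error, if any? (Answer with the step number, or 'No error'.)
Step 4

Step 4 is incorrect due to a wrong exponent.
The step shows: 2*u/cos(u**2)
The correct value should be: 2*u/cos(u**2)**2

Explanation: The exponent -2 on cos(u**2) was incorrectly written as -1: the term 2*u/cos(u**2)**2 was incorrectly written as 2*u/cos(u**2)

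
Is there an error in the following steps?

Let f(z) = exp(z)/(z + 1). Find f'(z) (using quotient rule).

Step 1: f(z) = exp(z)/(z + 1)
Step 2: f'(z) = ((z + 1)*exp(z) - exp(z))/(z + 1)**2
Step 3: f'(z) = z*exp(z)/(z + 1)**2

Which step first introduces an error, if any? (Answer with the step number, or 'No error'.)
No error

All steps in this derivation are correct.
The final answer f'(z) = z*exp(z)/(z + 1)**2 is valid.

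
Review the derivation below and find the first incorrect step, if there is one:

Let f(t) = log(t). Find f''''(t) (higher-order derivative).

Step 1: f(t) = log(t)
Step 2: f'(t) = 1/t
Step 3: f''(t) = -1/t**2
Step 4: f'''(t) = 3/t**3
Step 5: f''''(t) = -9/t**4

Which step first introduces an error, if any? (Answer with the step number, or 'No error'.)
Step 4

Step 4 is incorrect due to a wrong coefficient.
The step shows: 3/t**3
The correct value should be: 2/t**3

Explanation: The coefficient 2 was incorrectly written as 3: the term 2/t**3 was incorrectly written as 3/t**3
The later steps are derived from this incorrect expression, so the error originates in Step 4.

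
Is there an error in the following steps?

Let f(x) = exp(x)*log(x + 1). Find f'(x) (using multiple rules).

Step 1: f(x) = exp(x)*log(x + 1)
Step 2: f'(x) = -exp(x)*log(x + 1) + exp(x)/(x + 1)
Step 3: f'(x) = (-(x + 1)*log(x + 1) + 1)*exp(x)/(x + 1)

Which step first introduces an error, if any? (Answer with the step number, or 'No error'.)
Step 2

Step 2 is incorrect due to a sign flip.
The step shows: -exp(x)*log(x + 1) + exp(x)/(x + 1)
The correct value should be: exp(x)*log(x + 1) + exp(x)/(x + 1)

Explanation: The sign of one term was flipped: the term exp(x)*log(x + 1) was incorrectly written as -exp(x)*log(x + 1)
The later steps are derived from this incorrect expression, so the error originates in Step 2.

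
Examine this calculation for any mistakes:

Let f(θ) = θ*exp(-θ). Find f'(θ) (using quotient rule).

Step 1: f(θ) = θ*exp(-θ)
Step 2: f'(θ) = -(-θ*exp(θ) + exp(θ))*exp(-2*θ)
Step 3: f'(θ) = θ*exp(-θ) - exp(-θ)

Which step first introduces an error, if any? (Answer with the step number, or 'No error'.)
Step 2

Step 2 is incorrect due to a sign flip.
The step shows: -(-θ*exp(θ) + exp(θ))*exp(-2*θ)
The correct value should be: (-θ*exp(θ) + exp(θ))*exp(-2*θ)

Explanation: The sign of the whole expression was flipped: the term (-θ*exp(θ) + exp(θ))*exp(-2*θ) was incorrectly written as -(-θ*exp(θ) + exp(θ))*exp(-2*θ)
The later steps are derived from this incorrect expression, so the error originates in Step 2.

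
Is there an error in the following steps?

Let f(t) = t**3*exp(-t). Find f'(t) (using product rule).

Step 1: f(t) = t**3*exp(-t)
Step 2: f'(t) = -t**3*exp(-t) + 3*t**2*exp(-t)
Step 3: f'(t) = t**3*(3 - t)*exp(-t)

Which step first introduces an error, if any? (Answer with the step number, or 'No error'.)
Step 3

Step 3 is incorrect due to a wrong exponent.
The step shows: t**3*(3 - t)*exp(-t)
The correct value should be: t**2*(3 - t)*exp(-t)

Explanation: The exponent 2 on t was incorrectly written as 3: the term t**2*(3 - t)*exp(-t) was incorrectly written as t**3*(3 - t)*exp(-t)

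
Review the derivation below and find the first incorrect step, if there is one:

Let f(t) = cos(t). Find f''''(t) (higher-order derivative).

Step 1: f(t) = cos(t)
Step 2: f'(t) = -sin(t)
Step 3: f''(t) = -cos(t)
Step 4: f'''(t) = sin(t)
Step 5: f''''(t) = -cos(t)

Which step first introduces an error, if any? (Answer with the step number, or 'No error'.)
Step 5

Step 5 is incorrect due to a sign flip.
The step shows: -cos(t)
The correct value should be: cos(t)

Explanation: The sign of the whole expression was flipped: the term cos(t) was incorrectly written as -cos(t)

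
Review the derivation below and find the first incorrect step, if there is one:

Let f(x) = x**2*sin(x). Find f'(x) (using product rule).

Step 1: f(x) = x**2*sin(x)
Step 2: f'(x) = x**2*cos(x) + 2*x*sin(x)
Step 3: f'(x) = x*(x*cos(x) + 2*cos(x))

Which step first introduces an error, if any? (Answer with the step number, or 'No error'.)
Step 3

Step 3 is incorrect due to a wrong trig function.
The step shows: x*(x*cos(x) + 2*cos(x))
The correct value should be: x*(x*cos(x) + 2*sin(x))

Explanation: sin(x) was incorrectly written as cos(x): the term x*(x*cos(x) + 2*sin(x)) was incorrectly written as x*(x*cos(x) + 2*cos(x))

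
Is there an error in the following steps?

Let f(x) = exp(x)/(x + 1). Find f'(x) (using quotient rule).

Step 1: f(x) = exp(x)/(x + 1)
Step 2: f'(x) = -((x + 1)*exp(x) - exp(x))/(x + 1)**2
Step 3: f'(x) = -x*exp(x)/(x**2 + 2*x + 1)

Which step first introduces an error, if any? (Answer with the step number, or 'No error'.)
Step 2

Step 2 is incorrect due to a sign flip.
The step shows: -((x + 1)*exp(x) - exp(x))/(x + 1)**2
The correct value should be: ((x + 1)*exp(x) - exp(x))/(x + 1)**2

Explanation: The sign of the whole expression was flipped: the term ((x + 1)*exp(x) - exp(x))/(x + 1)**2 was incorrectly written as -((x + 1)*exp(x) - exp(x))/(x + 1)**2
The later steps are derived from this incorrect expression, so the error originates in Step 2.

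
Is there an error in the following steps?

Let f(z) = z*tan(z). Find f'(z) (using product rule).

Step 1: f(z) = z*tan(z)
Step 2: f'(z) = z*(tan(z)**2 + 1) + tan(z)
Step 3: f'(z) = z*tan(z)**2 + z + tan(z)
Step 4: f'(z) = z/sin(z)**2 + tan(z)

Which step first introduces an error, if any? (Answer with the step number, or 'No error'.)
Step 4

Step 4 is incorrect due to a wrong trig function.
The step shows: z/sin(z)**2 + tan(z)
The correct value should be: z/cos(z)**2 + tan(z)

Explanation: cos(z) was incorrectly written as sin(z): the term z/cos(z)**2 was incorrectly written as z/sin(z)**2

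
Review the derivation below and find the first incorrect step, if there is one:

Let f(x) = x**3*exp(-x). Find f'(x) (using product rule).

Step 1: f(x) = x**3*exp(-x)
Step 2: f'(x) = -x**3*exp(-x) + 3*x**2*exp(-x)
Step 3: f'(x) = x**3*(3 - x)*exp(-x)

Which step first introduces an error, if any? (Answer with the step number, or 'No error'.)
Step 3

Step 3 is incorrect due to a wrong exponent.
The step shows: x**3*(3 - x)*exp(-x)
The correct value should be: x**2*(3 - x)*exp(-x)

Explanation: The exponent 2 on x was incorrectly written as 3: the term x**2*(3 - x)*exp(-x) was incorrectly written as x**3*(3 - x)*exp(-x)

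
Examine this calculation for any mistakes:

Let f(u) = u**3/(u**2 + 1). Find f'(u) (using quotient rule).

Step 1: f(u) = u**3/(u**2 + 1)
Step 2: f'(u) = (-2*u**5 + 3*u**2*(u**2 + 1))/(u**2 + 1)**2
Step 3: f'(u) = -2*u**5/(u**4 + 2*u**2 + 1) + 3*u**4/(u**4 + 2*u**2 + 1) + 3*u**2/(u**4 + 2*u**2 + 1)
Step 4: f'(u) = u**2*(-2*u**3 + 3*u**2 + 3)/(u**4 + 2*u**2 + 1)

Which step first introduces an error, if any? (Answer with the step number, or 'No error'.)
Step 2

Step 2 is incorrect due to a wrong exponent.
The step shows: (-2*u**5 + 3*u**2*(u**2 + 1))/(u**2 + 1)**2
The correct value should be: (-2*u**4 + 3*u**2*(u**2 + 1))/(u**2 + 1)**2

Explanation: The exponent 4 on u was incorrectly written as 5: the term (-2*u**4 + 3*u**2*(u**2 + 1))/(u**2 + 1)**2 was incorrectly written as (-2*u**5 + 3*u**2*(u**2 + 1))/(u**2 + 1)**2
The later steps are derived from this incorrect expression, so the error originates in Step 2.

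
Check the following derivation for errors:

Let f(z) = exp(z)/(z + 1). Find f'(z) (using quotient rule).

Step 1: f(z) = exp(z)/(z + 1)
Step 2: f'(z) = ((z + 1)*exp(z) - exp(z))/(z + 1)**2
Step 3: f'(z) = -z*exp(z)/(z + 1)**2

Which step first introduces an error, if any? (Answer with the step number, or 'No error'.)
Step 3

Step 3 is incorrect due to a sign flip.
The step shows: -z*exp(z)/(z + 1)**2
The correct value should be: z*exp(z)/(z + 1)**2

Explanation: The sign of the whole expression was flipped: the term z*exp(z)/(z + 1)**2 was incorrectly written as -z*exp(z)/(z + 1)**2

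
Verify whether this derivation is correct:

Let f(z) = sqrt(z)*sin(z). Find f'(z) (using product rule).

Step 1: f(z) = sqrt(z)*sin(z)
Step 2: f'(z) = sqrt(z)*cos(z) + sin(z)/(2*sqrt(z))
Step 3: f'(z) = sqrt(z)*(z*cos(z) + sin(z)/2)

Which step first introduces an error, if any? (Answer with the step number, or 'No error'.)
Step 3

Step 3 is incorrect due to a wrong exponent.
The step shows: sqrt(z)*(z*cos(z) + sin(z)/2)
The correct value should be: (z*cos(z) + sin(z)/2)/sqrt(z)

Explanation: The exponent -1/2 on z was incorrectly written as 1/2: the term (z*cos(z) + sin(z)/2)/sqrt(z) was incorrectly written as sqrt(z)*(z*cos(z) + sin(z)/2)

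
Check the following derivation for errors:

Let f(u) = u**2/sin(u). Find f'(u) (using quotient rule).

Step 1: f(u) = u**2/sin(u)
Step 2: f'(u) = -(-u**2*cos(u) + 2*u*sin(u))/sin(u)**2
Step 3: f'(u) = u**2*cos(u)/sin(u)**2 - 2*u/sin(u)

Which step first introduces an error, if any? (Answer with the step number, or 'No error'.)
Step 2

Step 2 is incorrect due to a sign flip.
The step shows: -(-u**2*cos(u) + 2*u*sin(u))/sin(u)**2
The correct value should be: (-u**2*cos(u) + 2*u*sin(u))/sin(u)**2

Explanation: The sign of the whole expression was flipped: the term (-u**2*cos(u) + 2*u*sin(u))/sin(u)**2 was incorrectly written as -(-u**2*cos(u) + 2*u*sin(u))/sin(u)**2
The later steps are derived from this incorrect expression, so the error originates in Step 2.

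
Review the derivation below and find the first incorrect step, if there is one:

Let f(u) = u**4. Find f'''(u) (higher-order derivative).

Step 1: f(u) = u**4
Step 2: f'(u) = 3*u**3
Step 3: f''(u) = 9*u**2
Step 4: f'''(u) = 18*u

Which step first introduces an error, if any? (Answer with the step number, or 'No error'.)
Step 2

Step 2 is incorrect due to a wrong coefficient.
The step shows: 3*u**3
The correct value should be: 4*u**3

Explanation: The coefficient 4 was incorrectly written as 3: the term 4*u**3 was incorrectly written as 3*u**3
The later steps are derived from this incorrect expression, so the error originates in Step 2.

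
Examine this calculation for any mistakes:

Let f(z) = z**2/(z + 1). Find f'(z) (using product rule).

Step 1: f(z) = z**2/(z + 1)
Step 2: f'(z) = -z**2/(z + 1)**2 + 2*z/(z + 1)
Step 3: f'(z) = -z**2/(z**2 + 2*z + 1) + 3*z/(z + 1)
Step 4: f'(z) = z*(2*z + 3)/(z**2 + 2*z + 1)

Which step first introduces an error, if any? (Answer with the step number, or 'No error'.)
Step 3

Step 3 is incorrect due to a wrong coefficient.
The step shows: -z**2/(z**2 + 2*z + 1) + 3*z/(z + 1)
The correct value should be: -z**2/(z**2 + 2*z + 1) + 2*z/(z + 1)

Explanation: The coefficient 2 was incorrectly written as 3: the term 2*z/(z + 1) was incorrectly written as 3*z/(z + 1)
The later steps are derived from this incorrect expression, so the error originates in Step 3.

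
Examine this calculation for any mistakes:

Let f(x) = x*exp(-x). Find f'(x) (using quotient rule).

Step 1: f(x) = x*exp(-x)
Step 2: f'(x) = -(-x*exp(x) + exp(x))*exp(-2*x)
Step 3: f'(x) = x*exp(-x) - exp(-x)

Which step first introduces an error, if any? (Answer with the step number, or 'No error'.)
Step 2

Step 2 is incorrect due to a sign flip.
The step shows: -(-x*exp(x) + exp(x))*exp(-2*x)
The correct value should be: (-x*exp(x) + exp(x))*exp(-2*x)

Explanation: The sign of the whole expression was flipped: the term (-x*exp(x) + exp(x))*exp(-2*x) was incorrectly written as -(-x*exp(x) + exp(x))*exp(-2*x)
The later steps are derived from this incorrect expression, so the error originates in Step 2.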